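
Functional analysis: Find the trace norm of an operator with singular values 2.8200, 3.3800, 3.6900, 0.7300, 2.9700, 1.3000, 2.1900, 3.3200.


The nuclear norm is the sum of all singular values.
||T||_1 = 2.8200 + 3.3800 + 3.6900 + 0.7300 + 2.9700 + 1.3000 + 2.1900 + 3.3200
= 20.4000

20.4000


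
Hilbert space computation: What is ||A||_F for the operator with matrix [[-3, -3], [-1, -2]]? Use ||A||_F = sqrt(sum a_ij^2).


||A||_F^2 = sum a_ij^2
= (-3)^2 + (-3)^2 + (-1)^2 + (-2)^2
= 9 + 9 + 1 + 4 = 23
||A||_F = sqrt(23) = 4.7958

4.7958


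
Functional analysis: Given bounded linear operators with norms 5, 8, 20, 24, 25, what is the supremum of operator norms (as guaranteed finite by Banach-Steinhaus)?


By the Uniform Boundedness Principle, the supremum of norms is finite.
sup_k ||T_k|| = max(5, 8, 20, 24, 25) = 25

25


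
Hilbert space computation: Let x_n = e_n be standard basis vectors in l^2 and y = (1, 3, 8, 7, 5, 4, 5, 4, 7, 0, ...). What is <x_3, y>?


x_3 = e_3 is the standard basis vector with 1 in position 3.
<x_3, y> = y_3 = 8
As n -> infinity, <x_n, y> -> 0, confirming weak convergence of (x_n) to 0.

8


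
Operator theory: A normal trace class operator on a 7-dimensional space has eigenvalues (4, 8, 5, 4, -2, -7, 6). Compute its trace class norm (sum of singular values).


For a normal operator, singular values equal |eigenvalues|.
Trace norm = sum |lambda_i| = 4 + 8 + 5 + 4 + 2 + 7 + 6
= 36

36


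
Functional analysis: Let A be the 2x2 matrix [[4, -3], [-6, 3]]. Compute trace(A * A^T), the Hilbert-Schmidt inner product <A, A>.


trace(A * A^T) = sum of squares of all entries
= 4^2 + (-3)^2 + (-6)^2 + 3^2
= 16 + 9 + 36 + 9
= 70

70


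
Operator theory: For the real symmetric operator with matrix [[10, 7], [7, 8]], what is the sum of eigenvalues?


For a self-adjoint (symmetric) matrix, the eigenvalues are real.
The sum of eigenvalues equals the trace of the matrix.
trace = 10 + 8 = 18

18


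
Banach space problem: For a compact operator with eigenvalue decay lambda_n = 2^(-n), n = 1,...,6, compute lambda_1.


The eigenvalue formula gives lambda_1 = 1/2^1
= 1/2
= 0.5000

0.5000


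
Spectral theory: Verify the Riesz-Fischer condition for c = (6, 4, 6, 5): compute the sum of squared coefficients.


sum |c_n|^2 = 6^2 + 4^2 + 6^2 + 5^2
= 36 + 16 + 36 + 25
= 113

113


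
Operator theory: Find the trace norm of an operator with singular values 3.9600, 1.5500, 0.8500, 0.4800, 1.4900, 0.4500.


The nuclear norm is the sum of all singular values.
||T||_1 = 3.9600 + 1.5500 + 0.8500 + 0.4800 + 1.4900 + 0.4500
= 8.7800

8.7800


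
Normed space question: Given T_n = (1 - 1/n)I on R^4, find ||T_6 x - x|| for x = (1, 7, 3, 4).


T_6 x - x = (1 - 1/6)x - x = -x/6
||x|| = sqrt(75) = 8.6603
||T_6 x - x|| = ||x||/6 = 8.6603/6 = 1.4434

1.4434


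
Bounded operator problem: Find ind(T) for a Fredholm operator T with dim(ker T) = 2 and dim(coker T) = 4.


The Fredholm index is defined as ind(T) = dim(ker T) - dim(coker T)
= 2 - 4
= -2

-2


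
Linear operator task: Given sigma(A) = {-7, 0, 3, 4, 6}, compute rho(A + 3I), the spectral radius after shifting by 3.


Spectrum of A + 3I = {-4, 3, 6, 7, 9}
Spectral radius = max |lambda| over the shifted spectrum
= max(4, 3, 6, 7, 9) = 9

9


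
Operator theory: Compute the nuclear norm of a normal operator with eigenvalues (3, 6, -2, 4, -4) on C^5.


For a normal operator, singular values equal |eigenvalues|.
Trace norm = sum |lambda_i| = 3 + 6 + 2 + 4 + 4
= 19

19


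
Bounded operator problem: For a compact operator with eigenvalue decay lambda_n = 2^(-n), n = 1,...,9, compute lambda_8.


The eigenvalue formula gives lambda_8 = 1/2^8
= 1/256
= 0.0039

0.0039


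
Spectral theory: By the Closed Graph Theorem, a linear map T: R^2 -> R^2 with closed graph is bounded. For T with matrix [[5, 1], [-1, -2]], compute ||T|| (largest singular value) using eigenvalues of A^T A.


A^T A = [[26, 7], [7, 5]]
trace(A^T A) = 31, det(A^T A) = 81
discriminant = 31^2 - 4*81 = 637
Largest eigenvalue of A^T A = (trace + sqrt(disc))/2 = 28.1194
||T|| = sqrt(28.1194) = 5.3028

5.3028


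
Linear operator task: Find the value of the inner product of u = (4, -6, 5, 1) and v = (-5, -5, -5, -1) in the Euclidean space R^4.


Computing the standard inner product <u, v> = sum u_i * v_i
= 4*-5 + -6*-5 + 5*-5 + 1*-1
= -20 + 30 + -25 + -1
= -16

-16


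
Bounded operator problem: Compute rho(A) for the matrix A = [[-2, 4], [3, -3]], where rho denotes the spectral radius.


For a 2x2 matrix, eigenvalues satisfy lambda^2 - (trace)*lambda + det = 0
trace = -2 + -3 = -5
det = -2*-3 - 4*3 = -6
discriminant = (-5)^2 - 4*(-6) = 49
spectral radius = max |eigenvalue| = 6.0000

6.0000


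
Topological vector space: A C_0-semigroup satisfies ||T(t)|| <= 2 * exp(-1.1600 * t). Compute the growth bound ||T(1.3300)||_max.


||T(1.3300)|| <= 2 * exp(-1.1600 * 1.3300)
= 2 * exp(-1.5428)
= 2 * 0.2138
= 0.4276

0.4276


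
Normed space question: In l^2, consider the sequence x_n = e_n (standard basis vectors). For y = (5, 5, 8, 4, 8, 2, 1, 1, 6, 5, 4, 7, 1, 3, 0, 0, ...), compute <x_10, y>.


x_10 = e_10 is the standard basis vector with 1 in position 10.
<x_10, y> = y_10 = 5
As n -> infinity, <x_n, y> -> 0, confirming weak convergence of (x_n) to 0.

5


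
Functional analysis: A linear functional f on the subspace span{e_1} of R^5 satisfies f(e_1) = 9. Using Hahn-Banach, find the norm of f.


The norm of f is given by ||f|| = sup_{||x||=1} |f(x)|.
On span{e_1}, ||e_1|| = 1, so ||f|| = |f(e_1)| / ||e_1||
= |9| / 1 = 9.0000

9.0000


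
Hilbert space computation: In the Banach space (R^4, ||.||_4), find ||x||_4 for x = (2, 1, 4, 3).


The l^4 norm = (sum |x_i|^4)^(1/4)
Sum of 4th powers = 16 + 1 + 256 + 81 = 354
||x||_4 = (354)^(1/4) = 4.3376

4.3376


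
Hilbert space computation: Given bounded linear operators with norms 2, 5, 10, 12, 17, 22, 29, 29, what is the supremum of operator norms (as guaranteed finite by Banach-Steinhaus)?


By the Uniform Boundedness Principle, the supremum of norms is finite.
sup_k ||T_k|| = max(2, 5, 10, 12, 17, 22, 29, 29) = 29

29


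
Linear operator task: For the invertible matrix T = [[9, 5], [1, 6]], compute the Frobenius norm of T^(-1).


det(T) = 9*6 - 5*1 = 49
T^(-1) = (1/49) * [[6, -5], [-1, 9]] = [[0.1224, -0.1020], [-0.0204, 0.1837]]
||T^(-1)||_F^2 = 0.1224^2 + (-0.1020)^2 + (-0.0204)^2 + 0.1837^2 = 0.0596
||T^(-1)||_F = sqrt(0.0596) = 0.2440

0.2440


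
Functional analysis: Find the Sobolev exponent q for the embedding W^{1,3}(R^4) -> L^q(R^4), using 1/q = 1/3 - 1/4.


Using the Sobolev embedding formula: 1/q = 1/p - k/n
1/q = 1/3 - 1/4 = 1/12
q = 1/(1/12) = 12

12.0000


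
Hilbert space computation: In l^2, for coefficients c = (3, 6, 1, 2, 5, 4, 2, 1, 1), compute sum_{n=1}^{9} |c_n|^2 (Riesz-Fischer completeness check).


sum |c_n|^2 = 3^2 + 6^2 + 1^2 + 2^2 + 5^2 + 4^2 + 2^2 + 1^2 + 1^2
= 9 + 36 + 1 + 4 + 25 + 16 + 4 + 1 + 1
= 97

97


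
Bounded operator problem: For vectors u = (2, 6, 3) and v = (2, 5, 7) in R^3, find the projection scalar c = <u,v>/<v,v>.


Computing <u,v> = 2*2 + 6*5 + 3*7 = 55
Computing <v,v> = 2^2 + 5^2 + 7^2 = 78
Projection coefficient = 55/78 = 0.7051

0.7051


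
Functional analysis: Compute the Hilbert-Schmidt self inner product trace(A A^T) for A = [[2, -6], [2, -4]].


trace(A * A^T) = sum of squares of all entries
= 2^2 + (-6)^2 + 2^2 + (-4)^2
= 4 + 36 + 4 + 16
= 60

60


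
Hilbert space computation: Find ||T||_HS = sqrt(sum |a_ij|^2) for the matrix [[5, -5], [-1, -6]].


The Hilbert-Schmidt norm is sqrt(sum of squares of all entries).
Sum of squares = 5^2 + (-5)^2 + (-1)^2 + (-6)^2
= 25 + 25 + 1 + 36 = 87
||T||_HS = sqrt(87) = 9.3274

9.3274


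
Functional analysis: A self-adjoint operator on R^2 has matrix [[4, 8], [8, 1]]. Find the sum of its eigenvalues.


For a self-adjoint (symmetric) matrix, the eigenvalues are real.
The sum of eigenvalues equals the trace of the matrix.
trace = 4 + 1 = 5

5


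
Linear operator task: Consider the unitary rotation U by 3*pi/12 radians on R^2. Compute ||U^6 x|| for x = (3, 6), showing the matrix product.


U is a rotation by theta = 3*pi/12
U^6 = rotation by 6*theta = 18*pi/12
cos(18*pi/12) = 0.0000, sin(18*pi/12) = -1.0000
U^6 x = (0.0000 * 3 - -1.0000 * 6, -1.0000 * 3 + 0.0000 * 6)
= (6.0000, -3.0000)
||U^6 x|| = sqrt(6.0000^2 + (-3.0000)^2) = sqrt(45.0000) = 6.7082

6.7082


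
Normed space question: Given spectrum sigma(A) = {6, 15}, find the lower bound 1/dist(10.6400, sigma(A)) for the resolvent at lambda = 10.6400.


dist(10.6400, {6, 15}) = min(|10.6400 - 6|, |10.6400 - 15|)
= min(4.6400, 4.3600) = 4.3600
Resolvent bound = 1/4.3600 = 0.2294

0.2294


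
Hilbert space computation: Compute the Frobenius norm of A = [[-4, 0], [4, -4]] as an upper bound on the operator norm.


||A||_F^2 = sum a_ij^2
= (-4)^2 + 0^2 + 4^2 + (-4)^2
= 16 + 0 + 16 + 16 = 48
||A||_F = sqrt(48) = 6.9282

6.9282


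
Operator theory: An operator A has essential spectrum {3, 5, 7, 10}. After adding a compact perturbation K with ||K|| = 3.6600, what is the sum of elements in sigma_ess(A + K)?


By Weyl's theorem, the essential spectrum is invariant under compact perturbations.
sigma_ess(A + K) = sigma_ess(A) = {3, 5, 7, 10}
Sum = 3 + 5 + 7 + 10 = 25

25


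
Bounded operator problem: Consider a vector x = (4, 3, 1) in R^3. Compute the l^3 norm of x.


The l^3 norm = (sum |x_i|^3)^(1/3)
Sum of 3th powers = 64 + 27 + 1 = 92
||x||_3 = (92)^(1/3) = 4.5144

4.5144


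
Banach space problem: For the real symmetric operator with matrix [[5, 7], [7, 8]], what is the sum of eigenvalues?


For a self-adjoint (symmetric) matrix, the eigenvalues are real.
The sum of eigenvalues equals the trace of the matrix.
trace = 5 + 8 = 13

13


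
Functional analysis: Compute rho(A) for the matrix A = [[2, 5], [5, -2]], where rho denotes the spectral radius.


For a 2x2 matrix, eigenvalues satisfy lambda^2 - (trace)*lambda + det = 0
trace = 2 + -2 = 0
det = 2*-2 - 5*5 = -29
discriminant = 0^2 - 4*(-29) = 116
spectral radius = max |eigenvalue| = 5.3852

5.3852


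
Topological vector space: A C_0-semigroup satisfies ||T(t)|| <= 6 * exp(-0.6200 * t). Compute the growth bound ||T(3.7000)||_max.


||T(3.7000)|| <= 6 * exp(-0.6200 * 3.7000)
= 6 * exp(-2.2940)
= 6 * 0.1009
= 0.6052

0.6052


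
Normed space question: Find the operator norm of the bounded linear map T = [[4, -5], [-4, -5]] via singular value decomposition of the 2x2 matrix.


A^T A = [[32, 0], [0, 50]]
trace(A^T A) = 82, det(A^T A) = 1600
discriminant = 82^2 - 4*1600 = 324
Largest eigenvalue of A^T A = (trace + sqrt(disc))/2 = 50.0000
||T|| = sqrt(50.0000) = 7.0711

7.0711


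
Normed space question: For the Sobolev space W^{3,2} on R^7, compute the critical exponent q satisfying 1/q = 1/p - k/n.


Using the Sobolev embedding formula: 1/q = 1/p - k/n
1/q = 1/2 - 3/7 = 1/14
q = 1/(1/14) = 14

14.0000


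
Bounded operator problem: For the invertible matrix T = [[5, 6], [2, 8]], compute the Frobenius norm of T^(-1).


det(T) = 5*8 - 6*2 = 28
T^(-1) = (1/28) * [[8, -6], [-2, 5]] = [[0.2857, -0.2143], [-0.0714, 0.1786]]
||T^(-1)||_F^2 = 0.2857^2 + (-0.2143)^2 + (-0.0714)^2 + 0.1786^2 = 0.1645
||T^(-1)||_F = sqrt(0.1645) = 0.4056

0.4056


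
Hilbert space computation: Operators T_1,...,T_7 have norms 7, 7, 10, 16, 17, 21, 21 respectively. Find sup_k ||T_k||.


By the Uniform Boundedness Principle, the supremum of norms is finite.
sup_k ||T_k|| = max(7, 7, 10, 16, 17, 21, 21) = 21

21


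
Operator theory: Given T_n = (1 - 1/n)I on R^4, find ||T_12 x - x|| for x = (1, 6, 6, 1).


T_12 x - x = (1 - 1/12)x - x = -x/12
||x|| = sqrt(74) = 8.6023
||T_12 x - x|| = ||x||/12 = 8.6023/12 = 0.7169

0.7169


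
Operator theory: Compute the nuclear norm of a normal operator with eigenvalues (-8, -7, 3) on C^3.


For a normal operator, singular values equal |eigenvalues|.
Trace norm = sum |lambda_i| = 8 + 7 + 3
= 18

18


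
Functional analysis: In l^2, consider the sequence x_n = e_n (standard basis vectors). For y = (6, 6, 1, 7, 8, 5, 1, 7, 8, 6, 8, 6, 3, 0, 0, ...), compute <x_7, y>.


x_7 = e_7 is the standard basis vector with 1 in position 7.
<x_7, y> = y_7 = 1
As n -> infinity, <x_n, y> -> 0, confirming weak convergence of (x_n) to 0.

1


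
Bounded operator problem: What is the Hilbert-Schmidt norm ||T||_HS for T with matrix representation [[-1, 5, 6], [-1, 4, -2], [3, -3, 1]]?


The Hilbert-Schmidt norm is sqrt(sum of squares of all entries).
Sum of squares = (-1)^2 + 5^2 + 6^2 + (-1)^2 + 4^2 + (-2)^2 + 3^2 + (-3)^2 + 1^2
= 1 + 25 + 36 + 1 + 16 + 4 + 9 + 9 + 1 = 102
||T||_HS = sqrt(102) = 10.0995

10.0995


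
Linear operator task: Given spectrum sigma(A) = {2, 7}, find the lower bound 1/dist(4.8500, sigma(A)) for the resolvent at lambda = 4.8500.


dist(4.8500, {2, 7}) = min(|4.8500 - 2|, |4.8500 - 7|)
= min(2.8500, 2.1500) = 2.1500
Resolvent bound = 1/2.1500 = 0.4651

0.4651


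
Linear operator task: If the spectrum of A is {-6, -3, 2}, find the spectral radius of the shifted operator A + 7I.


Spectrum of A + 7I = {1, 4, 9}
Spectral radius = max |lambda| over the shifted spectrum
= max(1, 4, 9) = 9

9


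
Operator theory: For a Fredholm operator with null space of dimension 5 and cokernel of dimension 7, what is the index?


The Fredholm index is defined as ind(T) = dim(ker T) - dim(coker T)
= 5 - 7
= -2

-2


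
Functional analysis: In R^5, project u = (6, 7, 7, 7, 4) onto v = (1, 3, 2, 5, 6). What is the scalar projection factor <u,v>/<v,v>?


Computing <u,v> = 6*1 + 7*3 + 7*2 + 7*5 + 4*6 = 100
Computing <v,v> = 1^2 + 3^2 + 2^2 + 5^2 + 6^2 = 75
Projection coefficient = 100/75 = 1.3333

1.3333


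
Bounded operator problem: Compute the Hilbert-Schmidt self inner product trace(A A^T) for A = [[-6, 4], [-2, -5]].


trace(A * A^T) = sum of squares of all entries
= (-6)^2 + 4^2 + (-2)^2 + (-5)^2
= 36 + 16 + 4 + 25
= 81

81


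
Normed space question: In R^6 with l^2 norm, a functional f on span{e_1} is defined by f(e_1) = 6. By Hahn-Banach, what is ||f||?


The norm of f is given by ||f|| = sup_{||x||=1} |f(x)|.
On span{e_1}, ||e_1|| = 1, so ||f|| = |f(e_1)| / ||e_1||
= |6| / 1 = 6.0000

6.0000


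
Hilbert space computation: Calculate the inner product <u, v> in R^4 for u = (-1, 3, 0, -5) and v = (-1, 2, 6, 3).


Computing the standard inner product <u, v> = sum u_i * v_i
= -1*-1 + 3*2 + 0*6 + -5*3
= 1 + 6 + 0 + -15
= -8

-8


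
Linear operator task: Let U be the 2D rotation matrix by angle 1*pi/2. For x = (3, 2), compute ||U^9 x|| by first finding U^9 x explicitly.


U is a rotation by theta = 1*pi/2
U^9 = rotation by 9*theta = 9*pi/2 = 1*pi/2 (mod 2*pi)
cos(1*pi/2) = 0.0000, sin(1*pi/2) = 1.0000
U^9 x = (0.0000 * 3 - 1.0000 * 2, 1.0000 * 3 + 0.0000 * 2)
= (-2.0000, 3.0000)
||U^9 x|| = sqrt((-2.0000)^2 + 3.0000^2) = sqrt(13.0000) = 3.6056

3.6056


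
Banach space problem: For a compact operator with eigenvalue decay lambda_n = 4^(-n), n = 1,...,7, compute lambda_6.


The eigenvalue formula gives lambda_6 = 1/4^6
= 1/4096
= 2.4414e-04

2.4414e-04


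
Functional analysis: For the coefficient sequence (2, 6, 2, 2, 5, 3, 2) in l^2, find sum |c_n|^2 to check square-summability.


sum |c_n|^2 = 2^2 + 6^2 + 2^2 + 2^2 + 5^2 + 3^2 + 2^2
= 4 + 36 + 4 + 4 + 25 + 9 + 4
= 86

86


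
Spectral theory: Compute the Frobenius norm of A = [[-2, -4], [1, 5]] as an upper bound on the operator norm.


||A||_F^2 = sum a_ij^2
= (-2)^2 + (-4)^2 + 1^2 + 5^2
= 4 + 16 + 1 + 25 = 46
||A||_F = sqrt(46) = 6.7823

6.7823


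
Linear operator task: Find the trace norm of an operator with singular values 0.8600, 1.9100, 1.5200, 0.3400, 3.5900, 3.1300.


The nuclear norm is the sum of all singular values.
||T||_1 = 0.8600 + 1.9100 + 1.5200 + 0.3400 + 3.5900 + 3.1300
= 11.3500

11.3500


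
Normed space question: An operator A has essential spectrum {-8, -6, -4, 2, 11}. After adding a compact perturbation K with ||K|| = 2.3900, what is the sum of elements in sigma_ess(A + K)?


By Weyl's theorem, the essential spectrum is invariant under compact perturbations.
sigma_ess(A + K) = sigma_ess(A) = {-8, -6, -4, 2, 11}
Sum = -8 + -6 + -4 + 2 + 11 = -5

-5


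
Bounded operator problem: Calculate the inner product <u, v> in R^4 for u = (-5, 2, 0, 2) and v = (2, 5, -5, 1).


Computing the standard inner product <u, v> = sum u_i * v_i
= -5*2 + 2*5 + 0*-5 + 2*1
= -10 + 10 + 0 + 2
= 2

2


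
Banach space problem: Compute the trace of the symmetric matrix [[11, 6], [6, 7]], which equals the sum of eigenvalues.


For a self-adjoint (symmetric) matrix, the eigenvalues are real.
The sum of eigenvalues equals the trace of the matrix.
trace = 11 + 7 = 18

18


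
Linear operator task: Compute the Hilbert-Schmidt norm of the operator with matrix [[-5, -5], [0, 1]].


The Hilbert-Schmidt norm is sqrt(sum of squares of all entries).
Sum of squares = (-5)^2 + (-5)^2 + 0^2 + 1^2
= 25 + 25 + 0 + 1 = 51
||T||_HS = sqrt(51) = 7.1414

7.1414


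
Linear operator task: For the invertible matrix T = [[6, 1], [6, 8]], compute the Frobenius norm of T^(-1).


det(T) = 6*8 - 1*6 = 42
T^(-1) = (1/42) * [[8, -1], [-6, 6]] = [[0.1905, -0.0238], [-0.1429, 0.1429]]
||T^(-1)||_F^2 = 0.1905^2 + (-0.0238)^2 + (-0.1429)^2 + 0.1429^2 = 0.0777
||T^(-1)||_F = sqrt(0.0777) = 0.2787

0.2787


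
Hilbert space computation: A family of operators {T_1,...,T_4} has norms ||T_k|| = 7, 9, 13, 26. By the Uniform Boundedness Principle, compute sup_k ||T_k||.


By the Uniform Boundedness Principle, the supremum of norms is finite.
sup_k ||T_k|| = max(7, 9, 13, 26) = 26

26


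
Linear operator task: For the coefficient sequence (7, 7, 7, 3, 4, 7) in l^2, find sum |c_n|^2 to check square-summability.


sum |c_n|^2 = 7^2 + 7^2 + 7^2 + 3^2 + 4^2 + 7^2
= 49 + 49 + 49 + 9 + 16 + 49
= 221

221


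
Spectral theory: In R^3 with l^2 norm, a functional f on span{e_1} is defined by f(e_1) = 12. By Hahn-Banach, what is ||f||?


The norm of f is given by ||f|| = sup_{||x||=1} |f(x)|.
On span{e_1}, ||e_1|| = 1, so ||f|| = |f(e_1)| / ||e_1||
= |12| / 1 = 12.0000

12.0000


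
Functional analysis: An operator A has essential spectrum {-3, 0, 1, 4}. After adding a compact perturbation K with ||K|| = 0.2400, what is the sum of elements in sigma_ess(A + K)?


By Weyl's theorem, the essential spectrum is invariant under compact perturbations.
sigma_ess(A + K) = sigma_ess(A) = {-3, 0, 1, 4}
Sum = -3 + 0 + 1 + 4 = 2

2


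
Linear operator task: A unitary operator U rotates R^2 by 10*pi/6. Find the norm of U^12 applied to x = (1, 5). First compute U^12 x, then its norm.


U is a rotation by theta = 10*pi/6
U^12 = rotation by 12*theta = 120*pi/6 = 0*pi/6 (mod 2*pi)
cos(0*pi/6) = 1.0000, sin(0*pi/6) = 0.0000
U^12 x = (1.0000 * 1 - 0.0000 * 5, 0.0000 * 1 + 1.0000 * 5)
= (1.0000, 5.0000)
||U^12 x|| = sqrt(1.0000^2 + 5.0000^2) = sqrt(26.0000) = 5.0990

5.0990


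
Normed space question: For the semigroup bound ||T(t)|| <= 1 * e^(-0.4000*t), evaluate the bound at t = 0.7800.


||T(0.7800)|| <= 1 * exp(-0.4000 * 0.7800)
= 1 * exp(-0.3120)
= 1 * 0.7320
= 0.7320

0.7320


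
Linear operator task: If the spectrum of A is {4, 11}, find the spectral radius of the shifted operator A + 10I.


Spectrum of A + 10I = {14, 21}
Spectral radius = max |lambda| over the shifted spectrum
= max(14, 21) = 21

21


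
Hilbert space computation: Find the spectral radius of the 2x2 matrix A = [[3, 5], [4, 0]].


For a 2x2 matrix, eigenvalues satisfy lambda^2 - (trace)*lambda + det = 0
trace = 3 + 0 = 3
det = 3*0 - 5*4 = -20
discriminant = 3^2 - 4*(-20) = 89
spectral radius = max |eigenvalue| = 6.2170

6.2170


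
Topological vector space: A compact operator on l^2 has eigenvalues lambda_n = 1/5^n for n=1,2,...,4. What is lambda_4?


The eigenvalue formula gives lambda_4 = 1/5^4
= 1/625
= 0.0016

0.0016


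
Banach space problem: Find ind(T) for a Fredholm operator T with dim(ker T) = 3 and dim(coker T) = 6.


The Fredholm index is defined as ind(T) = dim(ker T) - dim(coker T)
= 3 - 6
= -3

-3


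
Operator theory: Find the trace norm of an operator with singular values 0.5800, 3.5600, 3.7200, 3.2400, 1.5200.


The nuclear norm is the sum of all singular values.
||T||_1 = 0.5800 + 3.5600 + 3.7200 + 3.2400 + 1.5200
= 12.6200

12.6200


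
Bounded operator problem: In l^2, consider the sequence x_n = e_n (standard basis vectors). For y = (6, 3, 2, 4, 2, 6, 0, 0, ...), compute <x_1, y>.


x_1 = e_1 is the standard basis vector with 1 in position 1.
<x_1, y> = y_1 = 6
As n -> infinity, <x_n, y> -> 0, confirming weak convergence of (x_n) to 0.

6


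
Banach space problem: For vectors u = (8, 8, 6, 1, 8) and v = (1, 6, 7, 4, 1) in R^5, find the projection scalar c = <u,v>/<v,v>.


Computing <u,v> = 8*1 + 8*6 + 6*7 + 1*4 + 8*1 = 110
Computing <v,v> = 1^2 + 6^2 + 7^2 + 4^2 + 1^2 = 103
Projection coefficient = 110/103 = 1.0680

1.0680


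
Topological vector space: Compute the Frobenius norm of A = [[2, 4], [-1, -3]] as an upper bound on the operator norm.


||A||_F^2 = sum a_ij^2
= 2^2 + 4^2 + (-1)^2 + (-3)^2
= 4 + 16 + 1 + 9 = 30
||A||_F = sqrt(30) = 5.4772

5.4772


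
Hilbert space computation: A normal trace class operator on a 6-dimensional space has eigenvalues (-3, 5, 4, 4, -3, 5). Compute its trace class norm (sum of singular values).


For a normal operator, singular values equal |eigenvalues|.
Trace norm = sum |lambda_i| = 3 + 5 + 4 + 4 + 3 + 5
= 24

24


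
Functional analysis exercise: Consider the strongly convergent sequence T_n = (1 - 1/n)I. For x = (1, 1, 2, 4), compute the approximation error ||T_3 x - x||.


T_3 x - x = (1 - 1/3)x - x = -x/3
||x|| = sqrt(22) = 4.6904
||T_3 x - x|| = ||x||/3 = 4.6904/3 = 1.5635

1.5635


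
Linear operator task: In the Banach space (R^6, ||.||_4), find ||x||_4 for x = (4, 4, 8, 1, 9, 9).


The l^4 norm = (sum |x_i|^4)^(1/4)
Sum of 4th powers = 256 + 256 + 4096 + 1 + 6561 + 6561 = 17731
||x||_4 = (17731)^(1/4) = 11.5394

11.5394


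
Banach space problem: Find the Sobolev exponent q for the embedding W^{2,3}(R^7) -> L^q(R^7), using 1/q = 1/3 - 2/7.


Using the Sobolev embedding formula: 1/q = 1/p - k/n
1/q = 1/3 - 2/7 = 1/21
q = 1/(1/21) = 21

21.0000


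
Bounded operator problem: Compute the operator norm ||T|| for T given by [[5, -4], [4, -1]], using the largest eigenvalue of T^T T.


A^T A = [[41, -24], [-24, 17]]
trace(A^T A) = 58, det(A^T A) = 121
discriminant = 58^2 - 4*121 = 2880
Largest eigenvalue of A^T A = (trace + sqrt(disc))/2 = 55.8328
||T|| = sqrt(55.8328) = 7.4721

7.4721


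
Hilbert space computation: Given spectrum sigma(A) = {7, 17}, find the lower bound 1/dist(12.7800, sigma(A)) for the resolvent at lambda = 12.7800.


dist(12.7800, {7, 17}) = min(|12.7800 - 7|, |12.7800 - 17|)
= min(5.7800, 4.2200) = 4.2200
Resolvent bound = 1/4.2200 = 0.2370

0.2370


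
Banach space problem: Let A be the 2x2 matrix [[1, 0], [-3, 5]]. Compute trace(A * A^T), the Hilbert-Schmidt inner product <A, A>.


trace(A * A^T) = sum of squares of all entries
= 1^2 + 0^2 + (-3)^2 + 5^2
= 1 + 0 + 9 + 25
= 35

35


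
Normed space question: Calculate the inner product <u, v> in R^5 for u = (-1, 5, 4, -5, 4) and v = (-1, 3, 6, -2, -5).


Computing the standard inner product <u, v> = sum u_i * v_i
= -1*-1 + 5*3 + 4*6 + -5*-2 + 4*-5
= 1 + 15 + 24 + 10 + -20
= 30

30


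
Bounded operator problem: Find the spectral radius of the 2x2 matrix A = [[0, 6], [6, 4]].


For a 2x2 matrix, eigenvalues satisfy lambda^2 - (trace)*lambda + det = 0
trace = 0 + 4 = 4
det = 0*4 - 6*6 = -36
discriminant = 4^2 - 4*(-36) = 160
spectral radius = max |eigenvalue| = 8.3246

8.3246


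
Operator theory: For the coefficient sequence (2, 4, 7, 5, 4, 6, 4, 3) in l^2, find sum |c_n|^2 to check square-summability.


sum |c_n|^2 = 2^2 + 4^2 + 7^2 + 5^2 + 4^2 + 6^2 + 4^2 + 3^2
= 4 + 16 + 49 + 25 + 16 + 36 + 16 + 9
= 171

171


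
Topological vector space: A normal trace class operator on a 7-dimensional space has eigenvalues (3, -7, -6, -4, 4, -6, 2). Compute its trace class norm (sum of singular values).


For a normal operator, singular values equal |eigenvalues|.
Trace norm = sum |lambda_i| = 3 + 7 + 6 + 4 + 4 + 6 + 2
= 32

32


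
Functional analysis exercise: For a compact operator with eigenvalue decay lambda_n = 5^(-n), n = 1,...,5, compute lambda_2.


The eigenvalue formula gives lambda_2 = 1/5^2
= 1/25
= 0.0400

0.0400


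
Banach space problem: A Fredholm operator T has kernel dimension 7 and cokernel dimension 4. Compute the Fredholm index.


The Fredholm index is defined as ind(T) = dim(ker T) - dim(coker T)
= 7 - 4
= 3

3


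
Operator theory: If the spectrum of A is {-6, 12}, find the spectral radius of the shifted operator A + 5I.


Spectrum of A + 5I = {-1, 17}
Spectral radius = max |lambda| over the shifted spectrum
= max(1, 17) = 17

17


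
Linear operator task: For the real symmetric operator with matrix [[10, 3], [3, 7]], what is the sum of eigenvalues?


For a self-adjoint (symmetric) matrix, the eigenvalues are real.
The sum of eigenvalues equals the trace of the matrix.
trace = 10 + 7 = 17

17


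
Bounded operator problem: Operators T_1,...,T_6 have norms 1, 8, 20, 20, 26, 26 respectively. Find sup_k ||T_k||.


By the Uniform Boundedness Principle, the supremum of norms is finite.
sup_k ||T_k|| = max(1, 8, 20, 20, 26, 26) = 26

26


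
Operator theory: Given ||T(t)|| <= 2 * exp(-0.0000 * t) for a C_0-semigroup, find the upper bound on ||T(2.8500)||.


||T(2.8500)|| <= 2 * exp(-0.0000 * 2.8500)
= 2 * exp(-0.0000)
= 2 * 1.0000
= 2.0000

2.0000


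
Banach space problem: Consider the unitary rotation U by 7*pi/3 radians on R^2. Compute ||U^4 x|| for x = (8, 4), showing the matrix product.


U is a rotation by theta = 7*pi/3
U^4 = rotation by 4*theta = 28*pi/3 = 4*pi/3 (mod 2*pi)
cos(4*pi/3) = -0.5000, sin(4*pi/3) = -0.8660
U^4 x = (-0.5000 * 8 - -0.8660 * 4, -0.8660 * 8 + -0.5000 * 4)
= (-0.5359, -8.9282)
||U^4 x|| = sqrt((-0.5359)^2 + (-8.9282)^2) = sqrt(80.0000) = 8.9443

8.9443


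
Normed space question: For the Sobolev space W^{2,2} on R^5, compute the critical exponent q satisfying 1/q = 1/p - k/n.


Using the Sobolev embedding formula: 1/q = 1/p - k/n
1/q = 1/2 - 2/5 = 1/10
q = 1/(1/10) = 10

10.0000


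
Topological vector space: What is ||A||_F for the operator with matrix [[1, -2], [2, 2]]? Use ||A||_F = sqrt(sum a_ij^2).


||A||_F^2 = sum a_ij^2
= 1^2 + (-2)^2 + 2^2 + 2^2
= 1 + 4 + 4 + 4 = 13
||A||_F = sqrt(13) = 3.6056

3.6056


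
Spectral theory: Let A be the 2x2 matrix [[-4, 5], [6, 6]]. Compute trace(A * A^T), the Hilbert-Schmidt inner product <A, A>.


trace(A * A^T) = sum of squares of all entries
= (-4)^2 + 5^2 + 6^2 + 6^2
= 16 + 25 + 36 + 36
= 113

113


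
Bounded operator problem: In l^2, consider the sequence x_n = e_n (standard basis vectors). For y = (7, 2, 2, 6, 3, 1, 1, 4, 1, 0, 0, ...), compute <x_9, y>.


x_9 = e_9 is the standard basis vector with 1 in position 9.
<x_9, y> = y_9 = 1
As n -> infinity, <x_n, y> -> 0, confirming weak convergence of (x_n) to 0.

1


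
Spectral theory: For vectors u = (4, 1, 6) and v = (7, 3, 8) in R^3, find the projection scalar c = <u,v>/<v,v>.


Computing <u,v> = 4*7 + 1*3 + 6*8 = 79
Computing <v,v> = 7^2 + 3^2 + 8^2 = 122
Projection coefficient = 79/122 = 0.6475

0.6475


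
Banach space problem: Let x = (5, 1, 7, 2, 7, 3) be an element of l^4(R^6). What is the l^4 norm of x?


The l^4 norm = (sum |x_i|^4)^(1/4)
Sum of 4th powers = 625 + 1 + 2401 + 16 + 2401 + 81 = 5525
||x||_4 = (5525)^(1/4) = 8.6215

8.6215


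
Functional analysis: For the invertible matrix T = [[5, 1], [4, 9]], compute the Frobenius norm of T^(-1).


det(T) = 5*9 - 1*4 = 41
T^(-1) = (1/41) * [[9, -1], [-4, 5]] = [[0.2195, -0.0244], [-0.0976, 0.1220]]
||T^(-1)||_F^2 = 0.2195^2 + (-0.0244)^2 + (-0.0976)^2 + 0.1220^2 = 0.0732
||T^(-1)||_F = sqrt(0.0732) = 0.2705

0.2705


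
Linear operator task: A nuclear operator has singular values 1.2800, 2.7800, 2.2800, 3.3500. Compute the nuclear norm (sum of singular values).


The nuclear norm is the sum of all singular values.
||T||_1 = 1.2800 + 2.7800 + 2.2800 + 3.3500
= 9.6900

9.6900


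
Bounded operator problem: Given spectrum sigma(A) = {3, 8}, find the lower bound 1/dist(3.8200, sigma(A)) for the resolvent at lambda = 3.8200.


dist(3.8200, {3, 8}) = min(|3.8200 - 3|, |3.8200 - 8|)
= min(0.8200, 4.1800) = 0.8200
Resolvent bound = 1/0.8200 = 1.2195

1.2195


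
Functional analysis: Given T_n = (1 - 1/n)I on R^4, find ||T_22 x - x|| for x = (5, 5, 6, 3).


T_22 x - x = (1 - 1/22)x - x = -x/22
||x|| = sqrt(95) = 9.7468
||T_22 x - x|| = ||x||/22 = 9.7468/22 = 0.4430

0.4430


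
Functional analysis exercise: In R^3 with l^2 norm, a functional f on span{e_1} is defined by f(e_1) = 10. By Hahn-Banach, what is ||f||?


The norm of f is given by ||f|| = sup_{||x||=1} |f(x)|.
On span{e_1}, ||e_1|| = 1, so ||f|| = |f(e_1)| / ||e_1||
= |10| / 1 = 10.0000

10.0000


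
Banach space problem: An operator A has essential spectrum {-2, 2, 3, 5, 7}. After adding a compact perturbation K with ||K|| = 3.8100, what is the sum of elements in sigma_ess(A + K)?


By Weyl's theorem, the essential spectrum is invariant under compact perturbations.
sigma_ess(A + K) = sigma_ess(A) = {-2, 2, 3, 5, 7}
Sum = -2 + 2 + 3 + 5 + 7 = 15

15


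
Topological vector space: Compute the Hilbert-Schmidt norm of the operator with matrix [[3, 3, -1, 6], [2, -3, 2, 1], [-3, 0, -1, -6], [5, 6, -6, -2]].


The Hilbert-Schmidt norm is sqrt(sum of squares of all entries).
Sum of squares = 3^2 + 3^2 + (-1)^2 + 6^2 + 2^2 + (-3)^2 + 2^2 + 1^2 + (-3)^2 + 0^2 + (-1)^2 + (-6)^2 + 5^2 + 6^2 + (-6)^2 + (-2)^2
= 9 + 9 + 1 + 36 + 4 + 9 + 4 + 1 + 9 + 0 + 1 + 36 + 25 + 36 + 36 + 4 = 220
||T||_HS = sqrt(220) = 14.8324

14.8324


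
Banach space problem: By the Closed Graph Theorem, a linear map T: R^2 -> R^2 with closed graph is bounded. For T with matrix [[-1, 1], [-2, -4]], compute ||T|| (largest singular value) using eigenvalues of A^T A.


A^T A = [[5, 7], [7, 17]]
trace(A^T A) = 22, det(A^T A) = 36
discriminant = 22^2 - 4*36 = 340
Largest eigenvalue of A^T A = (trace + sqrt(disc))/2 = 20.2195
||T|| = sqrt(20.2195) = 4.4966

4.4966


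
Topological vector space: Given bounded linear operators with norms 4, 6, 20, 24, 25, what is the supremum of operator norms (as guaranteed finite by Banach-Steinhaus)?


By the Uniform Boundedness Principle, the supremum of norms is finite.
sup_k ||T_k|| = max(4, 6, 20, 24, 25) = 25

25


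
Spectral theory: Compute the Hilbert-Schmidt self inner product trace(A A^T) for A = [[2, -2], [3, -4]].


trace(A * A^T) = sum of squares of all entries
= 2^2 + (-2)^2 + 3^2 + (-4)^2
= 4 + 4 + 9 + 16
= 33

33


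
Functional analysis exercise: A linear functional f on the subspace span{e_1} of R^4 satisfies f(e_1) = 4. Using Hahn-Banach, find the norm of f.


The norm of f is given by ||f|| = sup_{||x||=1} |f(x)|.
On span{e_1}, ||e_1|| = 1, so ||f|| = |f(e_1)| / ||e_1||
= |4| / 1 = 4.0000

4.0000


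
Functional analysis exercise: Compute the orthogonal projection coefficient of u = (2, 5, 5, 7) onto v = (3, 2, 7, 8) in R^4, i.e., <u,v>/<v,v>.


Computing <u,v> = 2*3 + 5*2 + 5*7 + 7*8 = 107
Computing <v,v> = 3^2 + 2^2 + 7^2 + 8^2 = 126
Projection coefficient = 107/126 = 0.8492

0.8492


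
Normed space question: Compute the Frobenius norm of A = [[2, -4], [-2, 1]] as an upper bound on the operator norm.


||A||_F^2 = sum a_ij^2
= 2^2 + (-4)^2 + (-2)^2 + 1^2
= 4 + 16 + 4 + 1 = 25
||A||_F = sqrt(25) = 5.0000

5.0000


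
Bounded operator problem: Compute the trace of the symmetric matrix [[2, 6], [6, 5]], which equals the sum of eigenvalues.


For a self-adjoint (symmetric) matrix, the eigenvalues are real.
The sum of eigenvalues equals the trace of the matrix.
trace = 2 + 5 = 7

7


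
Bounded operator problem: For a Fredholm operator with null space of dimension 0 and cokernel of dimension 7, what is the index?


The Fredholm index is defined as ind(T) = dim(ker T) - dim(coker T)
= 0 - 7
= -7

-7


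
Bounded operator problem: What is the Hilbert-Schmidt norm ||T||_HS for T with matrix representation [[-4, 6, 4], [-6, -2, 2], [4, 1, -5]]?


The Hilbert-Schmidt norm is sqrt(sum of squares of all entries).
Sum of squares = (-4)^2 + 6^2 + 4^2 + (-6)^2 + (-2)^2 + 2^2 + 4^2 + 1^2 + (-5)^2
= 16 + 36 + 16 + 36 + 4 + 4 + 16 + 1 + 25 = 154
||T||_HS = sqrt(154) = 12.4097

12.4097


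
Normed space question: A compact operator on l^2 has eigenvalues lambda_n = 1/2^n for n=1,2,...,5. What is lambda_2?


The eigenvalue formula gives lambda_2 = 1/2^2
= 1/4
= 0.2500

0.2500


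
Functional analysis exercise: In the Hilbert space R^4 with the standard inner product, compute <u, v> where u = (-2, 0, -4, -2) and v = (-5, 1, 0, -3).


Computing the standard inner product <u, v> = sum u_i * v_i
= -2*-5 + 0*1 + -4*0 + -2*-3
= 10 + 0 + 0 + 6
= 16

16


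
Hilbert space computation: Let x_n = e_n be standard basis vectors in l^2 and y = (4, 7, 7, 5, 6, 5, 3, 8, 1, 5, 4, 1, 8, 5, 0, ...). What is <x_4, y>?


x_4 = e_4 is the standard basis vector with 1 in position 4.
<x_4, y> = y_4 = 5
As n -> infinity, <x_n, y> -> 0, confirming weak convergence of (x_n) to 0.

5


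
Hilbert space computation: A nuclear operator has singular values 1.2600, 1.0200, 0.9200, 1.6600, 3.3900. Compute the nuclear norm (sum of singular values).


The nuclear norm is the sum of all singular values.
||T||_1 = 1.2600 + 1.0200 + 0.9200 + 1.6600 + 3.3900
= 8.2500

8.2500


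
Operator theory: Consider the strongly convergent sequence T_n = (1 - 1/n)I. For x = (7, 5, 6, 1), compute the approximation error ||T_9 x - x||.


T_9 x - x = (1 - 1/9)x - x = -x/9
||x|| = sqrt(111) = 10.5357
||T_9 x - x|| = ||x||/9 = 10.5357/9 = 1.1706

1.1706


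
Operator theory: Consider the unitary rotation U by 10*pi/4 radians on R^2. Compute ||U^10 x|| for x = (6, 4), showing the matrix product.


U is a rotation by theta = 10*pi/4
U^10 = rotation by 10*theta = 100*pi/4 = 4*pi/4 (mod 2*pi)
cos(4*pi/4) = -1.0000, sin(4*pi/4) = 0.0000
U^10 x = (-1.0000 * 6 - 0.0000 * 4, 0.0000 * 6 + -1.0000 * 4)
= (-6.0000, -4.0000)
||U^10 x|| = sqrt((-6.0000)^2 + (-4.0000)^2) = sqrt(52.0000) = 7.2111

7.2111


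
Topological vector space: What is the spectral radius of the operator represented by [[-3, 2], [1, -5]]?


For a 2x2 matrix, eigenvalues satisfy lambda^2 - (trace)*lambda + det = 0
trace = -3 + -5 = -8
det = -3*-5 - 2*1 = 13
discriminant = (-8)^2 - 4*(13) = 12
spectral radius = max |eigenvalue| = 5.7321

5.7321


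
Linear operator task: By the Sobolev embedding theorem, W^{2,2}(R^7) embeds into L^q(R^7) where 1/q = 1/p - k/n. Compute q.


Using the Sobolev embedding formula: 1/q = 1/p - k/n
1/q = 1/2 - 2/7 = 3/14
q = 1/(3/14) = 14/3 = 4.6667

4.6667


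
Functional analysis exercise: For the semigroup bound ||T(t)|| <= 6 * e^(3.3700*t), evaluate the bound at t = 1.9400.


||T(1.9400)|| <= 6 * exp(3.3700 * 1.9400)
= 6 * exp(6.5378)
= 6 * 690.7652
= 4144.5913

4144.5913


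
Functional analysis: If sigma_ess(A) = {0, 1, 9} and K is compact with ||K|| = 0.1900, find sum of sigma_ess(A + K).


By Weyl's theorem, the essential spectrum is invariant under compact perturbations.
sigma_ess(A + K) = sigma_ess(A) = {0, 1, 9}
Sum = 0 + 1 + 9 = 10

10


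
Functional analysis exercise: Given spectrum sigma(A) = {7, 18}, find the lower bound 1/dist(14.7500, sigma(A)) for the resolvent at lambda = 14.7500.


dist(14.7500, {7, 18}) = min(|14.7500 - 7|, |14.7500 - 18|)
= min(7.7500, 3.2500) = 3.2500
Resolvent bound = 1/3.2500 = 0.3077

0.3077


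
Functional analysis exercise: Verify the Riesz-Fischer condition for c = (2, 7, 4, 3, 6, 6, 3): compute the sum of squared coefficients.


sum |c_n|^2 = 2^2 + 7^2 + 4^2 + 3^2 + 6^2 + 6^2 + 3^2
= 4 + 49 + 16 + 9 + 36 + 36 + 9
= 159

159


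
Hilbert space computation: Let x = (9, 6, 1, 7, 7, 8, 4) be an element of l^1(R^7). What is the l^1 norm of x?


The l^1 norm equals the sum of absolute values of all components.
||x||_1 = 9 + 6 + 1 + 7 + 7 + 8 + 4
= 42

42.0000


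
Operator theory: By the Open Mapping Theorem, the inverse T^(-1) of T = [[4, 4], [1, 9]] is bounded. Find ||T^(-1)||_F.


det(T) = 4*9 - 4*1 = 32
T^(-1) = (1/32) * [[9, -4], [-1, 4]] = [[0.2812, -0.1250], [-0.0312, 0.1250]]
||T^(-1)||_F^2 = 0.2812^2 + (-0.1250)^2 + (-0.0312)^2 + 0.1250^2 = 0.1113
||T^(-1)||_F = sqrt(0.1113) = 0.3337

0.3337


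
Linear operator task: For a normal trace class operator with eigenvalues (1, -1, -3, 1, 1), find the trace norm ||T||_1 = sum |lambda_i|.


For a normal operator, singular values equal |eigenvalues|.
Trace norm = sum |lambda_i| = 1 + 1 + 3 + 1 + 1
= 7

7


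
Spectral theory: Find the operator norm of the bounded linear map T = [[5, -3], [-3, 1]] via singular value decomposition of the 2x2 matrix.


A^T A = [[34, -18], [-18, 10]]
trace(A^T A) = 44, det(A^T A) = 16
discriminant = 44^2 - 4*16 = 1872
Largest eigenvalue of A^T A = (trace + sqrt(disc))/2 = 43.6333
||T|| = sqrt(43.6333) = 6.6056

6.6056


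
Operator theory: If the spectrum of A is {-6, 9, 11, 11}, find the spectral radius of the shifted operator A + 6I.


Spectrum of A + 6I = {0, 15, 17, 17}
Spectral radius = max |lambda| over the shifted spectrum
= max(0, 15, 17, 17) = 17

17


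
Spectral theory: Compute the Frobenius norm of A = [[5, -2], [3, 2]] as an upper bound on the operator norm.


||A||_F^2 = sum a_ij^2
= 5^2 + (-2)^2 + 3^2 + 2^2
= 25 + 4 + 9 + 4 = 42
||A||_F = sqrt(42) = 6.4807

6.4807


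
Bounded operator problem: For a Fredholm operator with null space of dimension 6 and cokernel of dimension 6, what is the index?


The Fredholm index is defined as ind(T) = dim(ker T) - dim(coker T)
= 6 - 6
= 0

0


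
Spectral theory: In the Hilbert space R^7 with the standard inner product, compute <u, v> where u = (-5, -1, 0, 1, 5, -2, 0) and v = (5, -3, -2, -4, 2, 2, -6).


Computing the standard inner product <u, v> = sum u_i * v_i
= -5*5 + -1*-3 + 0*-2 + 1*-4 + 5*2 + -2*2 + 0*-6
= -25 + 3 + 0 + -4 + 10 + -4 + 0
= -20

-20


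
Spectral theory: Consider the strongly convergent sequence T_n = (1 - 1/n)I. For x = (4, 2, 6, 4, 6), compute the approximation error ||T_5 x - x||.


T_5 x - x = (1 - 1/5)x - x = -x/5
||x|| = sqrt(108) = 10.3923
||T_5 x - x|| = ||x||/5 = 10.3923/5 = 2.0785

2.0785


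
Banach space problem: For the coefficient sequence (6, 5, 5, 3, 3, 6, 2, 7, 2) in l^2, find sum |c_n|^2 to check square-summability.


sum |c_n|^2 = 6^2 + 5^2 + 5^2 + 3^2 + 3^2 + 6^2 + 2^2 + 7^2 + 2^2
= 36 + 25 + 25 + 9 + 9 + 36 + 4 + 49 + 4
= 197

197


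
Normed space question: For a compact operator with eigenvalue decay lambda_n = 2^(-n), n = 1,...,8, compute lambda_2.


The eigenvalue formula gives lambda_2 = 1/2^2
= 1/4
= 0.2500

0.2500


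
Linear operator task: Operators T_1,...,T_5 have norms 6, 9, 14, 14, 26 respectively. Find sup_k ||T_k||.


By the Uniform Boundedness Principle, the supremum of norms is finite.
sup_k ||T_k|| = max(6, 9, 14, 14, 26) = 26

26


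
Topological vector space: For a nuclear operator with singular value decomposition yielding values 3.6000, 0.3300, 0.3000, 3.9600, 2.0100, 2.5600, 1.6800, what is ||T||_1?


The nuclear norm is the sum of all singular values.
||T||_1 = 3.6000 + 0.3300 + 0.3000 + 3.9600 + 2.0100 + 2.5600 + 1.6800
= 14.4400

14.4400


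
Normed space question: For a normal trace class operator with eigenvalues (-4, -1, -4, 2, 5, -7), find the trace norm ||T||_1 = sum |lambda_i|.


For a normal operator, singular values equal |eigenvalues|.
Trace norm = sum |lambda_i| = 4 + 1 + 4 + 2 + 5 + 7
= 23

23
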